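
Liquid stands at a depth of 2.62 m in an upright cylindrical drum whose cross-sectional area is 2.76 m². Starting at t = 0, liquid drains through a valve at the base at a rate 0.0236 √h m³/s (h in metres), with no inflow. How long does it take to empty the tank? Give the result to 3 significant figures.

With no inflow, A dh/dt = −0.0236 √h.
This is separable: 2 d(√h)/dt = −0.0236/A, so √h = √h₀ − (0.0236/(2A)) t.
Set h = 0: 2√h₀ = (0.0236/A) t_empty ⇒ t_empty = 2A√h₀/0.0236.
t_empty = 2·2.76·√2.62/0.0236 = 5.5200·1.6186/0.0236 = 378.60 s.

379 s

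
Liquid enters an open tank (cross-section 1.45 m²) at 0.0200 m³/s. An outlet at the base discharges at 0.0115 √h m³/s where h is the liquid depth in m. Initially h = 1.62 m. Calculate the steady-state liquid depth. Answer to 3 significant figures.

A dh/dt = Q_in − 0.0115 √h. Steady state requires inflow = outflow:
Q_in = 0.0115 √h_ss ⇒ √h_ss = 0.0200/0.0115 = 1.7391.
h_ss = 1.7391² = 3.0246 m. (Since h₀ = 1.62 m < h_ss, the level will rise toward this value.)

3.02 m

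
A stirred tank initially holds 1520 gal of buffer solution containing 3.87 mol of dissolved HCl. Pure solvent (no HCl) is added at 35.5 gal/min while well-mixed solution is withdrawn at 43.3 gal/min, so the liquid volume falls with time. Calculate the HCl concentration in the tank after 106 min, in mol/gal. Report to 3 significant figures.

Total volume: dV/dt = Q_in − Q_out = -7.8000 gal/min, so V(t) = 1520 − 7.8000 t and V(106) = 693.20 gal.
No HCl enters, so dm/dt = −Q_out · (m/V).
dm/m = −Q_out dt/(V₀ − 7.8000 t); integrating gives ln(m/m₀) = −(Q_out/(Q_in−Q_out)) ln(V/V₀).
m = m₀ (V₀/V)^(Q_out/(Q_in−Q_out)) = 3.87 × (1520/693.20)^(-5.5513) = 0.049523 mol.
C = m/V = 0.049523/693.20 = 7.1441e-05 mol/gal.

7.14e-05 mol/gal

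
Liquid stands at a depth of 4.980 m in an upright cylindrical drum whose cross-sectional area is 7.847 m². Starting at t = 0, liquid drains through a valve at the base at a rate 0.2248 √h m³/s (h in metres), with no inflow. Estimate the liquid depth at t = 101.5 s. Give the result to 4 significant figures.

With no inflow, A dh/dt = −0.2248 √h.
∫ h^(−1/2) dh = −(0.2248/A) ∫ dt, giving 2√h = 2√h₀ − (0.2248/A) t.
√h = √4.980 − 0.2248·101.5/(2·7.847) = 2.23159 − 1.45388 = 0.777711.
h = 0.777711² = 0.604834 m.

0.6048 m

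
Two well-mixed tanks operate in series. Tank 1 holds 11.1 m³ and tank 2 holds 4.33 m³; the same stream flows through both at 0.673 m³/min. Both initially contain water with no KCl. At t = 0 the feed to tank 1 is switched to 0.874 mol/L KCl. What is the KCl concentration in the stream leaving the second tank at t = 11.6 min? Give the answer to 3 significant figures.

0.257 mol/L

Each tank obeys Vᵢ dCᵢ/dt = Q(Cᵢ₋₁ − Cᵢ), so τᵢ = Vᵢ/Q.
τ₁ = 11.1/0.673 = 16.493 min; τ₂ = 4.33/0.673 = 6.4339 min.
Tank 1: C₁ = C_in(1 − e^(−t/τ₁)). Tank 2 (τ₁ ≠ τ₂): C₂ = C_in[1 − (τ₁ e^(−t/τ₁) − τ₂ e^(−t/τ₂))/(τ₁ − τ₂)].
At t = 11.6: e^(−t/τ₁) = 0.49494, e^(−t/τ₂) = 0.16481.
C₂ = 0.874·[1 − (16.493·0.49494 − 6.4339·0.16481)/(10.059)] = 0.874·0.29391 = 0.25688 mol/L.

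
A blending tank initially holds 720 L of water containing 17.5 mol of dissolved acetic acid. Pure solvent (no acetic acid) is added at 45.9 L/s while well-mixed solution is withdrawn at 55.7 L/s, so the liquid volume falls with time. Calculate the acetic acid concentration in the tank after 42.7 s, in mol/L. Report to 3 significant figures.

0.000412 mol/L

Let m(t) be the amount of acetic acid. Volume: V(t) = V₀ + (Q_in − Q_out) t = 720 − 9.8000 t; V(42.7) = 301.54 L.
No acetic acid enters, so dm/dt = −Q_out · (m/V).
dm/m = −Q_out dt/(V₀ − 9.8000 t); integrating gives ln(m/m₀) = −(Q_out/(Q_in−Q_out)) ln(V/V₀).
m = m₀ (V₀/V)^(Q_out/(Q_in−Q_out)) = 17.5 × (720/301.54)^(-5.6837) = 0.12436 mol.
C = m/V = 0.12436/301.54 = 0.00041242 mol/L.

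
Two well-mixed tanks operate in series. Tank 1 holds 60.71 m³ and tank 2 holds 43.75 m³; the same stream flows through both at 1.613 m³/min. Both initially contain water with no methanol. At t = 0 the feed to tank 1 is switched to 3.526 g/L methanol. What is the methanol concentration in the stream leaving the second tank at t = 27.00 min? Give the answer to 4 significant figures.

Each tank obeys Vᵢ dCᵢ/dt = Q(Cᵢ₋₁ − Cᵢ), so τᵢ = Vᵢ/Q.
τ₁ = 60.71/1.613 = 37.6379 min; τ₂ = 43.75/1.613 = 27.1234 min.
Tank 1: C₁ = C_in(1 − e^(−t/τ₁)). Tank 2 (τ₁ ≠ τ₂): C₂ = C_in[1 − (τ₁ e^(−t/τ₁) − τ₂ e^(−t/τ₂))/(τ₁ − τ₂)].
At t = 27.00: e^(−t/τ₁) = 0.488038, e^(−t/τ₂) = 0.369557.
C₂ = 3.526·[1 − (37.6379·0.488038 − 27.1234·0.369557)/(10.5146)] = 3.526·0.206326 = 0.727506 g/L.

0.7275 g/L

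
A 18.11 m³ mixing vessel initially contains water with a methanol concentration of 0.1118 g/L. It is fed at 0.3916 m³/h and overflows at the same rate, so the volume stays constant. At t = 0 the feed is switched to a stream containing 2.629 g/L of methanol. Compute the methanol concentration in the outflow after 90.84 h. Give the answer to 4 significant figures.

2.276 g/L

Unsteady species balance (constant V, well mixed): V dC/dt = Q(C_in − C).
Time constant τ = V/Q = 18.11/0.3916 = 46.2462 h.
This is linear first-order; C(t) = C_in + (C₀ − C_in) e^(−t/τ).
C(90.84) = 2.629 + (0.1118 − 2.629)·e^(−90.84/46.2462) = 2.629 + (-2.51720)·0.140258 = 2.27594 g/L.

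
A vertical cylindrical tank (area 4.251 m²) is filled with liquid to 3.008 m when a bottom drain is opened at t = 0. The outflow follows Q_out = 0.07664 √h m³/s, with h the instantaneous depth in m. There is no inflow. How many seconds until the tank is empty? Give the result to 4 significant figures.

Volume balance on the tank: A dh/dt = −0.07664 √h.
This is separable: 2 d(√h)/dt = −0.07664/A, so √h = √h₀ − (0.07664/(2A)) t.
Set h = 0: 2√h₀ = (0.07664/A) t_empty ⇒ t_empty = 2A√h₀/0.07664.
t_empty = 2·4.251·√3.008/0.07664 = 8.50200·1.73436/0.07664 = 192.400 s.

192.4 s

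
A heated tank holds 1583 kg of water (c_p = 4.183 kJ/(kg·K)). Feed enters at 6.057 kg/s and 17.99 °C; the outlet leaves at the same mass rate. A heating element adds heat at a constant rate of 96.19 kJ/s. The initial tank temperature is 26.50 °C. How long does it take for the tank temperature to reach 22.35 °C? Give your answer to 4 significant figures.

M c_p dT/dt = ṁ c_p (T_in − T) + Q̇.
τ = M/ṁ = 261.351 s; T_ss = T_in + Q̇/(ṁ c_p) = 21.7865 °C.
T(t) = T_ss + (T₀ − T_ss) e^(−t/τ). Set T = 22.35:
e^(−t/τ) = (22.35 − 21.7865)/(26.50 − 21.7865) = 0.119548
t = −261.351 · ln(0.119548) = 555.117 s.

555.1 s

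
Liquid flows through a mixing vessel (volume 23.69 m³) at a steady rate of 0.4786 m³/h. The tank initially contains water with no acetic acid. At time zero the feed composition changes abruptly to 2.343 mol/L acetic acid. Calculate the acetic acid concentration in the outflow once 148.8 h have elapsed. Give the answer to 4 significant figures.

Mass balance on the solute (V constant): V dC/dt = Q(C_in − C).
So dC/dt = (C_in − C)/τ with τ = V/Q = 23.69/0.4786 = 49.4985 h.
This is linear first-order; C(t) = C_in + (C₀ − C_in) e^(−t/τ).
C(148.8) = 2.343 + (0 − 2.343)·e^(−148.8/49.4985) = 2.343 + (-2.34300)·0.0494818 = 2.22706 mol/L.

2.227 mol/L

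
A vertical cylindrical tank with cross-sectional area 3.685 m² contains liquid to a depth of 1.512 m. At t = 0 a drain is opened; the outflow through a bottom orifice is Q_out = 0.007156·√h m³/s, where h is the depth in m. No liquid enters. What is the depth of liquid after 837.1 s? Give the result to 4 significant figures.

With no inflow, A dh/dt = −0.007156 √h.
∫ h^(−1/2) dh = −(0.007156/A) ∫ dt, giving 2√h = 2√h₀ − (0.007156/A) t.
√h = √1.512 − 0.007156·837.1/(2·3.685) = 1.22963 − 0.812793 = 0.416841.
h = 0.416841² = 0.173756 m.

0.1738 m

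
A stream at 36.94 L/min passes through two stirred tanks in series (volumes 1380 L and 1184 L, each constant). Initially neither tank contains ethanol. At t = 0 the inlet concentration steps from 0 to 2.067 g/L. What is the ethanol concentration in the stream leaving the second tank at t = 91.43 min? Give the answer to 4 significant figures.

1.528 g/L

Time constants: τᵢ = Vᵢ/Q for each well-mixed tank.
τ₁ = 1380/36.94 = 37.3579 min; τ₂ = 1184/36.94 = 32.0520 min.
Solving the cascade with C₁(0)=C₂(0)=0 gives C₂(t) = C_in[1 − (τ₁ e^(−t/τ₁) − τ₂ e^(−t/τ₂))/(τ₁ − τ₂)].
At t = 91.43: e^(−t/τ₁) = 0.0865175, e^(−t/τ₂) = 0.0576968.
C₂ = 2.067·[1 − (37.3579·0.0865175 − 32.0520·0.0576968)/(5.30590)] = 2.067·0.739382 = 1.52830 g/L.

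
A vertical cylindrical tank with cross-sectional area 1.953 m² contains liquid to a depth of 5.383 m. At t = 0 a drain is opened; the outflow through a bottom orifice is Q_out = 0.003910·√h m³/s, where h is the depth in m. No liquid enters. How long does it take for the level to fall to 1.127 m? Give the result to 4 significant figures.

1257 s

With no inflow, A dh/dt = −0.003910 √h.
This is separable: 2 d(√h)/dt = −0.003910/A, so √h = √h₀ − (0.003910/(2A)) t.
t = 2A(√h₀ − √h)/0.003910 = 2·1.953·(√5.383 − √1.127)/0.003910
  = 3.90600 × (2.32013 − 1.06160) / 0.003910 = 1257.24 s.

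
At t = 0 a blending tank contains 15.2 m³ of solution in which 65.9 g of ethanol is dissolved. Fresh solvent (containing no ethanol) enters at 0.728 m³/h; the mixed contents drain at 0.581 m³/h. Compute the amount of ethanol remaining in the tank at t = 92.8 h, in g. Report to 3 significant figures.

5.24 g

Total volume: dV/dt = Q_in − Q_out = 0.14700 m³/h, so V(t) = 15.2 + 0.14700 t and V(92.8) = 28.842 m³.
Species balance (pure solvent in): dm/dt = −Q_out · m/V(t).
Separate: dm/m = −Q_out dt/V(t) ⇒ ln(m/m₀) = −(Q_out/(Q_in−Q_out)) ln(V/V₀).
m = m₀ (V₀/V)^(Q_out/(Q_in−Q_out)) = 65.9 × (15.2/28.842)^(3.9524) = 5.2412 g.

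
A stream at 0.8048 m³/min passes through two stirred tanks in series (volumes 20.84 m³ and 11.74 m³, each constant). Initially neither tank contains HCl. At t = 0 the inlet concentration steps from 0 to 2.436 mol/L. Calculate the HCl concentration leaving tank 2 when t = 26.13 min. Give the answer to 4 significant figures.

0.9263 mol/L

Time constants: τᵢ = Vᵢ/Q for each well-mixed tank.
τ₁ = 20.84/0.8048 = 25.8946 min; τ₂ = 11.74/0.8048 = 14.5875 min.
Solving the cascade with C₁(0)=C₂(0)=0 gives C₂(t) = C_in[1 − (τ₁ e^(−t/τ₁) − τ₂ e^(−t/τ₂))/(τ₁ − τ₂)].
At t = 26.13: e^(−t/τ₁) = 0.364551, e^(−t/τ₂) = 0.166749.
C₂ = 2.436·[1 − (25.8946·0.364551 − 14.5875·0.166749)/(11.3072)] = 2.436·0.380264 = 0.926323 mol/L.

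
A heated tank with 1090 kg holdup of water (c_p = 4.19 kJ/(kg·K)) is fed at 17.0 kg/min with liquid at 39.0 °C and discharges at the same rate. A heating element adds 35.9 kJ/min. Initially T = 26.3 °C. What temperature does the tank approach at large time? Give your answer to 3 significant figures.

Energy balance: M c_p dT/dt = ṁ c_p (T_in − T) + 35.9.
At steady state dT/dt = 0 ⇒ T_ss = T_in + Q̇/(ṁ c_p) = 39.0 + 35.9/(17.0·4.19) = 39.504 °C.

39.5 °C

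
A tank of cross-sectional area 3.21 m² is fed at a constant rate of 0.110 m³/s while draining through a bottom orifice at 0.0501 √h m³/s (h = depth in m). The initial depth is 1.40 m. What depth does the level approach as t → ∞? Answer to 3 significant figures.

Accumulation of liquid (constant cross-section A): A dh/dt = Q_in − 0.0501 √h. At steady state dh/dt = 0:
Q_in = 0.0501 √h_ss ⇒ √h_ss = 0.110/0.0501 = 2.1956.
h_ss = 2.1956² = 4.8207 m. (Since h₀ = 1.40 m < h_ss, the level will rise toward this value.)

4.82 m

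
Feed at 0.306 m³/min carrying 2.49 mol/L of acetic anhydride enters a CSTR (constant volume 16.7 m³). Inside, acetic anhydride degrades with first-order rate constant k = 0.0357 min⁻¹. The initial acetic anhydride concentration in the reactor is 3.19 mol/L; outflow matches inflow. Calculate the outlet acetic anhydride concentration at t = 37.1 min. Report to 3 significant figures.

Species balance: V dC/dt = Q C_in − Q C − k V C.
This is linear with rate a = Q/V + k = 0.054023 min⁻¹.
C_ss = Q C_in/(Q + kV) = 0.84454 mol/L; C(t) = C_ss + (C₀ − C_ss) e^(−a t).
C(37.1) = 0.84454 + (2.3455)·e^(−0.054023·37.1) = 0.84454 + (2.3455)·0.13476 = 1.1606 mol/L.

1.16 mol/L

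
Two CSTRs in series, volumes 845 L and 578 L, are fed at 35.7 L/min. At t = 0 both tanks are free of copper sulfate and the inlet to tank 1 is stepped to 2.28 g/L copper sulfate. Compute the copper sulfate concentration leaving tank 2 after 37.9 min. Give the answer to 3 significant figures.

Species balance on tank i: dCᵢ/dt = (Cᵢ₋₁ − Cᵢ)/τᵢ with τᵢ = Vᵢ/Q.
τ₁ = 845/35.7 = 23.669 min; τ₂ = 578/35.7 = 16.190 min.
Tank 1: C₁ = C_in(1 − e^(−t/τ₁)). Tank 2 (τ₁ ≠ τ₂): C₂ = C_in[1 − (τ₁ e^(−t/τ₁) − τ₂ e^(−t/τ₂))/(τ₁ − τ₂)].
At t = 37.9: e^(−t/τ₁) = 0.20165, e^(−t/τ₂) = 0.096243.
C₂ = 2.28·[1 − (23.669·0.20165 − 16.190·0.096243)/(7.4790)] = 2.28·0.57016 = 1.3000 g/L.

1.30 g/L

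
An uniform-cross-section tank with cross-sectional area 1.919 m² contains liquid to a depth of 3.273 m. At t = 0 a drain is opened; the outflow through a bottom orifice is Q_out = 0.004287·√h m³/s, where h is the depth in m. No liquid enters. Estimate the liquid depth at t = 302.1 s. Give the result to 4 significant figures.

2.166 m

With no inflow, A dh/dt = −0.004287 √h.
This is separable: 2 d(√h)/dt = −0.004287/A, so √h = √h₀ − (0.004287/(2A)) t.
√h = √3.273 − 0.004287·302.1/(2·1.919) = 1.80914 − 0.337442 = 1.47170.
h = 1.47170² = 2.16590 m.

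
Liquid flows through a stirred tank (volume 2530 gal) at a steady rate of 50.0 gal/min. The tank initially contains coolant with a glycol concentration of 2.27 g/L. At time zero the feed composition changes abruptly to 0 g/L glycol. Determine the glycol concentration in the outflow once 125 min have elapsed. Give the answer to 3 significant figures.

Accumulation = in − out for the solute gives V dC/dt = Q(C_in − C).
Rewrite as dC/dt + C/τ = C_in/τ, τ = V/Q = 50.600 min.
Integrating: C(t) = C_in + (C₀ − C_in) e^(−t/τ).
C(125) = 0 + (2.27 − 0)·e^(−125/50.600) = 0 + (2.2700)·0.084555 = 0.19194 g/L.

0.192 g/L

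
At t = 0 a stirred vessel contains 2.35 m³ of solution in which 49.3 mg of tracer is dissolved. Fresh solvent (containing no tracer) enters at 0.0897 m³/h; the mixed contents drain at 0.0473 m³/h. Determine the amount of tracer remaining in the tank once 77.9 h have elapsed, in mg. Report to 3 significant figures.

18.5 mg

Total volume: dV/dt = Q_in − Q_out = 0.042400 m³/h, so V(t) = 2.35 + 0.042400 t and V(77.9) = 5.6530 m³.
No tracer enters, so dm/dt = −Q_out · (m/V).
dm/m = −Q_out dt/(V₀ + 0.042400 t); integrating gives ln(m/m₀) = −(Q_out/(Q_in−Q_out)) ln(V/V₀).
m = m₀ (V₀/V)^(Q_out/(Q_in−Q_out)) = 49.3 × (2.35/5.6530)^(1.1156) = 18.518 mg.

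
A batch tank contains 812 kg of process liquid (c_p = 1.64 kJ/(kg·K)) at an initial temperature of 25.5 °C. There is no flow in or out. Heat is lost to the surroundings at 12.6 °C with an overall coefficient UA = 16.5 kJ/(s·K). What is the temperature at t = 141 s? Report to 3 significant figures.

14.8 °C

Lumped-capacitance energy balance: M c_p dT/dt = UA(T_amb − T).
dT/dt = (T_ss − T)/τ with T_ss = T_amb = 12.600 °C, τ = M c_p/UA = 812·1.64/16.5 = 80.708 s.
Solution: T(t) = T_ss + (T₀ − T_ss) e^(−t/τ).
T(141) = 12.600 + (12.900)·0.17429 = 14.848 °C.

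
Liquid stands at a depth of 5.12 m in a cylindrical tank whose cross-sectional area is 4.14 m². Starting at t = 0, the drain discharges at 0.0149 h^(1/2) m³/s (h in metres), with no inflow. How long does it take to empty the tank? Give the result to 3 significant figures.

1260 s

With no inflow, A dh/dt = −0.0149 √h.
Separate and integrate: 2(√h − √h₀) = −(0.0149/A) t.
Set h = 0: 2√h₀ = (0.0149/A) t_empty ⇒ t_empty = 2A√h₀/0.0149.
t_empty = 2·4.14·√5.12/0.0149 = 8.2800·2.2627/0.0149 = 1257.4 s.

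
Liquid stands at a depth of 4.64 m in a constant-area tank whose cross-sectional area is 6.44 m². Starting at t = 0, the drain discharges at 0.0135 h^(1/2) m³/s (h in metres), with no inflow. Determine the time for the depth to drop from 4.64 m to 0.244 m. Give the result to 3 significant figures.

1580 s

A dh/dt = −Q_out = −0.0135 √h.
∫ h^(−1/2) dh = −(0.0135/A) ∫ dt, giving 2√h = 2√h₀ − (0.0135/A) t.
t = 2A(√h₀ − √h)/0.0135 = 2·6.44·(√4.64 − √0.244)/0.0135
  = 12.880 × (2.1541 − 0.49396) / 0.0135 = 1583.9 s.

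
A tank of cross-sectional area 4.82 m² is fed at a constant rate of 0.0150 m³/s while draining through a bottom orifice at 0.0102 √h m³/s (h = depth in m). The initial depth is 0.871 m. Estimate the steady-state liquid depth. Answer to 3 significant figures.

2.16 m

Level balance: A dh/dt = 0.0150 − 0.0102 √h. Setting dh/dt = 0:
Q_in = 0.0102 √h_ss ⇒ √h_ss = 0.0150/0.0102 = 1.4706.
h_ss = 1.4706² = 2.1626 m. (Since h₀ = 0.871 m < h_ss, the level will rise toward this value.)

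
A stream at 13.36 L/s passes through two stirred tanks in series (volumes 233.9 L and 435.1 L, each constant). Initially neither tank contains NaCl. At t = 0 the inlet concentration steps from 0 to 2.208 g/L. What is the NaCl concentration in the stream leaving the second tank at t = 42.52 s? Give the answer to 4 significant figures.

1.140 g/L

Species balance on tank i: dCᵢ/dt = (Cᵢ₋₁ − Cᵢ)/τᵢ with τᵢ = Vᵢ/Q.
τ₁ = 233.9/13.36 = 17.5075 s; τ₂ = 435.1/13.36 = 32.5674 s.
Tank 1: C₁ = C_in(1 − e^(−t/τ₁)). Tank 2 (τ₁ ≠ τ₂): C₂ = C_in[1 − (τ₁ e^(−t/τ₁) − τ₂ e^(−t/τ₂))/(τ₁ − τ₂)].
At t = 42.52: e^(−t/τ₁) = 0.0881535, e^(−t/τ₂) = 0.271009.
C₂ = 2.208·[1 − (17.5075·0.0881535 − 32.5674·0.271009)/(-15.0599)] = 2.208·0.516416 = 1.14025 g/L.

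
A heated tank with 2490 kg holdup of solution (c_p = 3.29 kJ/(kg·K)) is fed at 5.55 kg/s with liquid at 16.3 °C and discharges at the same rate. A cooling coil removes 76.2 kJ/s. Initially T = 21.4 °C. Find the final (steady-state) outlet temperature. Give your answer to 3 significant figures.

M c_p dT/dt = ṁ c_p (T_in − T) − Q̇.
At steady state dT/dt = 0 ⇒ T_ss = T_in − Q̇/(ṁ c_p) = 16.3 − 76.2/(5.55·3.29) = 12.127 °C.

12.1 °C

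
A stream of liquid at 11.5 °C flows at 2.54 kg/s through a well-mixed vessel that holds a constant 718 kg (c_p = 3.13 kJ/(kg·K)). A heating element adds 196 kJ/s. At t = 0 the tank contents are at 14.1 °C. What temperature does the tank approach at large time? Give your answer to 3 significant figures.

36.2 °C

M c_p dT/dt = ṁ c_p (T_in − T) + Q̇.
At steady state dT/dt = 0 ⇒ T_ss = T_in + Q̇/(ṁ c_p) = 11.5 + 196/(2.54·3.13) = 36.153 °C.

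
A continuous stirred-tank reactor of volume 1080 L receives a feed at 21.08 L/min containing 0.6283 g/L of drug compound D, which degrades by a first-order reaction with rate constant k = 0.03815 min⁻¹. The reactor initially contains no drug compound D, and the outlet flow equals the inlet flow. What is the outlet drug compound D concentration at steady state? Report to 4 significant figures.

Accumulation = in − out − consumed: V dC/dt = Q C_in − Q C − k V C.
At steady state: 0 = Q C_in − (Q + kV) C_ss, so C_ss = Q C_in/(Q + kV).
C_ss = 21.08·0.6283/(21.08 + 0.03815·1080) = 13.2446/62.2820 = 0.212655 g/L.

0.2127 g/L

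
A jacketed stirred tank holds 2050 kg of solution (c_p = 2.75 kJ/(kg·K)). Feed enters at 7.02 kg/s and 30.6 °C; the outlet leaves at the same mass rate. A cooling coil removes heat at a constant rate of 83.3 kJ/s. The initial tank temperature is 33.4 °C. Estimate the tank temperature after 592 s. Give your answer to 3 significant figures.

M c_p dT/dt = ṁ c_p (T_in − T) − Q̇.
τ = M/ṁ = 292.02 s; T_ss = T_in − Q̇/(ṁ c_p) = 30.6 − 83.3/(7.02·2.75) = 26.285 °C.
Solution: T(t) = T_ss + (T₀ − T_ss) e^(−t/τ).
T(592) = 26.285 + (7.1149)·e^(−592/292.02) = 26.285 + (7.1149)·0.13170 = 27.222 °C.

27.2 °C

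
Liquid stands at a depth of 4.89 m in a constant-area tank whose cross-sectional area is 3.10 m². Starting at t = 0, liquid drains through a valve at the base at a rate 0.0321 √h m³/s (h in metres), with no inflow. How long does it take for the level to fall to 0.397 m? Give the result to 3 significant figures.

305 s

A dh/dt = −Q_out = −0.0321 √h.
∫ h^(−1/2) dh = −(0.0321/A) ∫ dt, giving 2√h = 2√h₀ − (0.0321/A) t.
t = 2A(√h₀ − √h)/0.0321 = 2·3.10·(√4.89 − √0.397)/0.0321
  = 6.2000 × (2.2113 − 0.63008) / 0.0321 = 305.41 s.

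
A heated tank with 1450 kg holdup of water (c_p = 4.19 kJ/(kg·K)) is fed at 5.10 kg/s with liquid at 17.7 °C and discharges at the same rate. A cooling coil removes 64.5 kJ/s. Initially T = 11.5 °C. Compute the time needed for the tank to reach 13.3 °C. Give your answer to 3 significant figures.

M c_p dT/dt = ṁ c_p (T_in − T) − Q̇.
τ = M/ṁ = 284.31 s; T_ss = T_in − Q̇/(ṁ c_p) = 14.682 °C.
T(t) = T_ss + (T₀ − T_ss) e^(−t/τ). Set T = 13.3:
e^(−t/τ) = (13.3 − 14.682)/(11.5 − 14.682) = 0.43425
t = −284.31 · ln(0.43425) = 237.16 s.

237 s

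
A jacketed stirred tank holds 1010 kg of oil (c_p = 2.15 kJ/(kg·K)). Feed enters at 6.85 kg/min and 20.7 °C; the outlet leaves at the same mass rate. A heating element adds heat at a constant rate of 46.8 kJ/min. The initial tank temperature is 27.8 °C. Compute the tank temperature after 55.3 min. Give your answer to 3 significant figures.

First-law balance (no shaft work): M c_p dT/dt = ṁ c_p (T_in − T) + 46.8.
Rearrange: dT/dt = (T_ss − T)/τ with τ = M/ṁ = 147.45 min and T_ss = T_in + Q̇/(ṁ c_p) = 23.878 °C.
This is linear first-order; T(t) = T_ss + (T₀ − T_ss) e^(−t/τ).
T(55.3) = 23.878 + (3.9223)·e^(−55.3/147.45) = 23.878 + (3.9223)·0.68725 = 26.573 °C.

26.6 °C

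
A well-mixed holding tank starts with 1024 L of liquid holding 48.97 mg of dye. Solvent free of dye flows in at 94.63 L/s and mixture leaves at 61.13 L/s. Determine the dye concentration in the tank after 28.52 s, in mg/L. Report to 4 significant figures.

0.007431 mg/L

Let m(t) be the amount of dye. Volume: V(t) = V₀ + (Q_in − Q_out) t = 1024 + 33.5000 t; V(28.52) = 1979.42 L.
No dye enters, so dm/dt = −Q_out · (m/V).
Separate: dm/m = −Q_out dt/V(t) ⇒ ln(m/m₀) = −(Q_out/(Q_in−Q_out)) ln(V/V₀).
m = m₀ (V₀/V)^(Q_out/(Q_in−Q_out)) = 48.97 × (1024/1979.42)^(1.82478) = 14.7099 mg.
C = m/V = 14.7099/1979.42 = 0.00743142 mg/L.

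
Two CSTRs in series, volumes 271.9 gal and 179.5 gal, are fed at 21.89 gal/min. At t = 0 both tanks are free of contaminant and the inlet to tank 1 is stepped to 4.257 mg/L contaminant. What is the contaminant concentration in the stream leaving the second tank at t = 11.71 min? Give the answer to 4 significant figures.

1.360 mg/L

Species balance on tank i: dCᵢ/dt = (Cᵢ₋₁ − Cᵢ)/τᵢ with τᵢ = Vᵢ/Q.
τ₁ = 271.9/21.89 = 12.4212 min; τ₂ = 179.5/21.89 = 8.20009 min.
Solving the cascade with C₁(0)=C₂(0)=0 gives C₂(t) = C_in[1 − (τ₁ e^(−t/τ₁) − τ₂ e^(−t/τ₂))/(τ₁ − τ₂)].
At t = 11.71: e^(−t/τ₁) = 0.389558, e^(−t/τ₂) = 0.239780.
C₂ = 4.257·[1 − (12.4212·0.389558 − 8.20009·0.239780)/(4.22111)] = 4.257·0.319478 = 1.36002 mg/L.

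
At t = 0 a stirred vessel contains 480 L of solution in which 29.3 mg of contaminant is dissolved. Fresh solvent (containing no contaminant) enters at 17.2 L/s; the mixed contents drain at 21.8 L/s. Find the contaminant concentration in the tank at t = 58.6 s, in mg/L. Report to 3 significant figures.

0.00280 mg/L

Total volume: dV/dt = Q_in − Q_out = -4.6000 L/s, so V(t) = 480 − 4.6000 t and V(58.6) = 210.44 L.
Solute balance: dm/dt = 0 − Q_out C = −Q_out m/V(t).
dm/m = −Q_out dt/(V₀ − 4.6000 t); integrating gives ln(m/m₀) = −(Q_out/(Q_in−Q_out)) ln(V/V₀).
m = m₀ (V₀/V)^(Q_out/(Q_in−Q_out)) = 29.3 × (480/210.44)^(-4.7391) = 0.58847 mg.
C = m/V = 0.58847/210.44 = 0.0027964 mg/L.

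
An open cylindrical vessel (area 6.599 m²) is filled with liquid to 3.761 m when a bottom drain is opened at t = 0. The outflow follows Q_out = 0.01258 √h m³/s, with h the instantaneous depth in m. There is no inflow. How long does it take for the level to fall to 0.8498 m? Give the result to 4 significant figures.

1067 s

Volume balance on the tank: A dh/dt = −0.01258 √h.
∫ h^(−1/2) dh = −(0.01258/A) ∫ dt, giving 2√h = 2√h₀ − (0.01258/A) t.
t = 2A(√h₀ − √h)/0.01258 = 2·6.599·(√3.761 − √0.8498)/0.01258
  = 13.1980 × (1.93933 − 0.921846) / 0.01258 = 1067.47 s.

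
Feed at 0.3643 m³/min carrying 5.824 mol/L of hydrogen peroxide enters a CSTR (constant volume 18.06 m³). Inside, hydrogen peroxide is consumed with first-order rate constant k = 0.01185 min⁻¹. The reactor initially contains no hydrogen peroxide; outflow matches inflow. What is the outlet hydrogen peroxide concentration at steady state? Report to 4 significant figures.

3.669 mol/L

Species balance: V dC/dt = Q C_in − Q C − k V C.
Steady state (dC/dt = 0): C_ss = Q C_in/(Q + kV) = C_in/(1 + kV/Q).
C_ss = 0.3643·5.824/(0.3643 + 0.01185·18.06) = 2.12168/0.578311 = 3.66876 mol/L.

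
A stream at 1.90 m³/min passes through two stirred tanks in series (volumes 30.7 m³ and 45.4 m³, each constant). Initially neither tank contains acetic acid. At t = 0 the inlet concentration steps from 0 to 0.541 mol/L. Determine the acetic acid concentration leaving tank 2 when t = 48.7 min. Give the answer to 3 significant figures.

Time constants: τᵢ = Vᵢ/Q for each well-mixed tank.
τ₁ = 30.7/1.90 = 16.158 min; τ₂ = 45.4/1.90 = 23.895 min.
Solving the cascade with C₁(0)=C₂(0)=0 gives C₂(t) = C_in[1 − (τ₁ e^(−t/τ₁) − τ₂ e^(−t/τ₂))/(τ₁ − τ₂)].
At t = 48.7: e^(−t/τ₁) = 0.049095, e^(−t/τ₂) = 0.13028.
C₂ = 0.541·[1 − (16.158·0.049095 − 23.895·0.13028)/(-7.7368)] = 0.541·0.70018 = 0.37880 mol/L.

0.379 mol/L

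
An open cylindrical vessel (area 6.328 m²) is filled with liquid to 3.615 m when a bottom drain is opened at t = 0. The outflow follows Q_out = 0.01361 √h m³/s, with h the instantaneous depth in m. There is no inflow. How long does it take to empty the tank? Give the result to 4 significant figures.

1768 s

With no inflow, A dh/dt = −0.01361 √h.
∫ h^(−1/2) dh = −(0.01361/A) ∫ dt, giving 2√h = 2√h₀ − (0.01361/A) t.
Set h = 0: 2√h₀ = (0.01361/A) t_empty ⇒ t_empty = 2A√h₀/0.01361.
t_empty = 2·6.328·√3.615/0.01361 = 12.6560·1.90132/0.01361 = 1768.04 s.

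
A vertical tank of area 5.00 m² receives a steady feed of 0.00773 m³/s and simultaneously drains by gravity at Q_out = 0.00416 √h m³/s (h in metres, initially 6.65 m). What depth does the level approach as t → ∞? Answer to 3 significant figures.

A dh/dt = Q_in − 0.00416 √h. Steady state requires inflow = outflow:
Q_in = 0.00416 √h_ss ⇒ √h_ss = 0.00773/0.00416 = 1.8582.
h_ss = 1.8582² = 3.4528 m. (Since h₀ = 6.65 m > h_ss, the level will fall toward this value.)

3.45 m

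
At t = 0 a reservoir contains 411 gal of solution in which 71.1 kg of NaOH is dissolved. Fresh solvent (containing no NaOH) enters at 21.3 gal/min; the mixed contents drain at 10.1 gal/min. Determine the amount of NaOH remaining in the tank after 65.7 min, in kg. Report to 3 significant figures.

Total volume: dV/dt = Q_in − Q_out = 11.200 gal/min, so V(t) = 411 + 11.200 t and V(65.7) = 1146.8 gal.
Species balance (pure solvent in): dm/dt = −Q_out · m/V(t).
Separate: dm/m = −Q_out dt/V(t) ⇒ ln(m/m₀) = −(Q_out/(Q_in−Q_out)) ln(V/V₀).
m = m₀ (V₀/V)^(Q_out/(Q_in−Q_out)) = 71.1 × (411/1146.8)^(0.90179) = 28.182 kg.

28.2 kg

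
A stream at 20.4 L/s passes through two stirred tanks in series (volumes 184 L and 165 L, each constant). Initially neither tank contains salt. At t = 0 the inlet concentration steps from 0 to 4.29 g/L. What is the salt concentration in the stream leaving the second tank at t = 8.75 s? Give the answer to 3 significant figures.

1.17 g/L

Time constants: τᵢ = Vᵢ/Q for each well-mixed tank.
τ₁ = 184/20.4 = 9.0196 s; τ₂ = 165/20.4 = 8.0882 s.
Solving the cascade with C₁(0)=C₂(0)=0 gives C₂(t) = C_in[1 − (τ₁ e^(−t/τ₁) − τ₂ e^(−t/τ₂))/(τ₁ − τ₂)].
At t = 8.75: e^(−t/τ₁) = 0.37904, e^(−t/τ₂) = 0.33898.
C₂ = 4.29·[1 − (9.0196·0.37904 − 8.0882·0.33898)/(0.93137)] = 4.29·0.27304 = 1.1713 g/L.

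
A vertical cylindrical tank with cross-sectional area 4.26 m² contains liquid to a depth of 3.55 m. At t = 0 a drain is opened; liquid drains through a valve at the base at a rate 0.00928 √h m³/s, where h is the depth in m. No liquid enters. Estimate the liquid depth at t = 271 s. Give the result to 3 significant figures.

2.52 m

A dh/dt = −Q_out = −0.00928 √h.
∫ h^(−1/2) dh = −(0.00928/A) ∫ dt, giving 2√h = 2√h₀ − (0.00928/A) t.
√h = √3.55 − 0.00928·271/(2·4.26) = 1.8841 − 0.29517 = 1.5890.
h = 1.5890² = 2.5248 m.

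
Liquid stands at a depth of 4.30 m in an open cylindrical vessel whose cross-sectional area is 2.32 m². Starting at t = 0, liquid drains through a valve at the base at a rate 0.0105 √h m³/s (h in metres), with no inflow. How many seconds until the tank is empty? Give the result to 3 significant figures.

916 s

A dh/dt = −Q_out = −0.0105 √h.
This is separable: 2 d(√h)/dt = −0.0105/A, so √h = √h₀ − (0.0105/(2A)) t.
Set h = 0: 2√h₀ = (0.0105/A) t_empty ⇒ t_empty = 2A√h₀/0.0105.
t_empty = 2·2.32·√4.30/0.0105 = 4.6400·2.0736/0.0105 = 916.35 s.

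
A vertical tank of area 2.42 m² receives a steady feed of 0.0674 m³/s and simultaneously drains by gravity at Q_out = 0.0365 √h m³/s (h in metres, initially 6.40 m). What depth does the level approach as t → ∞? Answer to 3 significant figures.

3.41 m

A dh/dt = Q_in − 0.0365 √h. Steady state requires inflow = outflow:
Q_in = 0.0365 √h_ss ⇒ √h_ss = 0.0674/0.0365 = 1.8466.
h_ss = 1.8466² = 3.4098 m. (Since h₀ = 6.40 m > h_ss, the level will fall toward this value.)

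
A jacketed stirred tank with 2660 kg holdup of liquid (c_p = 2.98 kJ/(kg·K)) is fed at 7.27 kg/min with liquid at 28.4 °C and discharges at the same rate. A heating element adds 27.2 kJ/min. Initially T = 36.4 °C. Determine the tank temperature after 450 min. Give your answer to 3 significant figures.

31.6 °C

Energy balance: M c_p dT/dt = ṁ c_p (T_in − T) + 27.2.
τ = M/ṁ = 365.89 min; T_ss = T_in + Q̇/(ṁ c_p) = 28.4 + 27.2/(7.27·2.98) = 29.656 °C.
T approaches T_ss exponentially: T(t) = T_ss + (T₀ − T_ss) e^(−t/τ).
T(450) = 29.656 + (6.7445)·e^(−450/365.89) = 29.656 + (6.7445)·0.29233 = 31.627 °C.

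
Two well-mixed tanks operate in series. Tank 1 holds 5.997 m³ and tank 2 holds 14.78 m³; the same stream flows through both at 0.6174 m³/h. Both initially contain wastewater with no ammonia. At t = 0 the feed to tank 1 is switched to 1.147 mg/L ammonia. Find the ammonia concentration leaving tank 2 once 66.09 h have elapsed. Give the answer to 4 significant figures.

Time constants: τᵢ = Vᵢ/Q for each well-mixed tank.
τ₁ = 5.997/0.6174 = 9.71331 h; τ₂ = 14.78/0.6174 = 23.9391 h.
Tank 1: C₁ = C_in(1 − e^(−t/τ₁)). Tank 2 (τ₁ ≠ τ₂): C₂ = C_in[1 − (τ₁ e^(−t/τ₁) − τ₂ e^(−t/τ₂))/(τ₁ − τ₂)].
At t = 66.09: e^(−t/τ₁) = 0.00110926, e^(−t/τ₂) = 0.0632440.
C₂ = 1.147·[1 − (9.71331·0.00110926 − 23.9391·0.0632440)/(-14.2258)] = 1.147·0.894331 = 1.02580 mg/L.

1.026 mg/L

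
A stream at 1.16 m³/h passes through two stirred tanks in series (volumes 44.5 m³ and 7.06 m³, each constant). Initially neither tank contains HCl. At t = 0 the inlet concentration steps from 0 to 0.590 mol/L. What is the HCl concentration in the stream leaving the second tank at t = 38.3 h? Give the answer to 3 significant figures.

0.332 mol/L

Time constants: τᵢ = Vᵢ/Q for each well-mixed tank.
τ₁ = 44.5/1.16 = 38.362 h; τ₂ = 7.06/1.16 = 6.0862 h.
Tank 1: C₁ = C_in(1 − e^(−t/τ₁)). Tank 2 (τ₁ ≠ τ₂): C₂ = C_in[1 − (τ₁ e^(−t/τ₁) − τ₂ e^(−t/τ₂))/(τ₁ − τ₂)].
At t = 38.3: e^(−t/τ₁) = 0.36848, e^(−t/τ₂) = 0.0018494.
C₂ = 0.590·[1 − (38.362·0.36848 − 6.0862·0.0018494)/(32.276)] = 0.590·0.56239 = 0.33181 mol/L.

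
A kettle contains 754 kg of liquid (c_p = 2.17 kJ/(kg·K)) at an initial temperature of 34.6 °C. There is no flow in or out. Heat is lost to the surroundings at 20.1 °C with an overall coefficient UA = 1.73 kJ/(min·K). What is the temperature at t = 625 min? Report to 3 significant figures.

27.6 °C

Unsteady energy balance on the tank contents: M c_p dT/dt = −UA(T − T_amb).
dT/dt = (T_ss − T)/τ with T_ss = T_amb = 20.100 °C, τ = M c_p/UA = 754·2.17/1.73 = 945.77 min.
Solution: T(t) = T_ss + (T₀ − T_ss) e^(−t/τ).
T(625) = 20.100 + (14.500)·0.51642 = 27.588 °C.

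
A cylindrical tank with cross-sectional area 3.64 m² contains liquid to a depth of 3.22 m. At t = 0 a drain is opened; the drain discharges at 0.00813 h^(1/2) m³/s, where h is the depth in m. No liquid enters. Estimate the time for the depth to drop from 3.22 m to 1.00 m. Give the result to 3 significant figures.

With no inflow, A dh/dt = −0.00813 √h.
This is separable: 2 d(√h)/dt = −0.00813/A, so √h = √h₀ − (0.00813/(2A)) t.
t = 2A(√h₀ − √h)/0.00813 = 2·3.64·(√3.22 − √1.00)/0.00813
  = 7.2800 × (1.7944 − 1.0000) / 0.00813 = 711.38 s.

711 s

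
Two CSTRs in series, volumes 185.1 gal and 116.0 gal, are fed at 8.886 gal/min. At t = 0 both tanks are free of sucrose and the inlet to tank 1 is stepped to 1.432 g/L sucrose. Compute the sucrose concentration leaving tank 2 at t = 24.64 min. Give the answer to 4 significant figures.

0.6208 g/L

Each tank obeys Vᵢ dCᵢ/dt = Q(Cᵢ₋₁ − Cᵢ), so τᵢ = Vᵢ/Q.
τ₁ = 185.1/8.886 = 20.8305 min; τ₂ = 116.0/8.886 = 13.0542 min.
Solving the cascade with C₁(0)=C₂(0)=0 gives C₂(t) = C_in[1 − (τ₁ e^(−t/τ₁) − τ₂ e^(−t/τ₂))/(τ₁ − τ₂)].
At t = 24.64: e^(−t/τ₁) = 0.306395, e^(−t/τ₂) = 0.151449.
C₂ = 1.432·[1 − (20.8305·0.306395 − 13.0542·0.151449)/(7.77628)] = 1.432·0.433492 = 0.620761 g/L.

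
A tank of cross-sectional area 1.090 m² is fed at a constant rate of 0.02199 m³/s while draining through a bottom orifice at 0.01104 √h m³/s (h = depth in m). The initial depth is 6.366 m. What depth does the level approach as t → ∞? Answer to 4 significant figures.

A dh/dt = Q_in − 0.01104 √h. Steady state requires inflow = outflow:
Q_in = 0.01104 √h_ss ⇒ √h_ss = 0.02199/0.01104 = 1.99185.
h_ss = 1.99185² = 3.96746 m. (Since h₀ = 6.366 m > h_ss, the level will fall toward this value.)

3.967 m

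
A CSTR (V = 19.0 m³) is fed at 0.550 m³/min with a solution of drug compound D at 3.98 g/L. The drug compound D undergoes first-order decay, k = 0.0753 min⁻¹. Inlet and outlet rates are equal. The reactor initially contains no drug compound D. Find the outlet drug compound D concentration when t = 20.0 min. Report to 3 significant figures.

0.968 g/L

Species balance: V dC/dt = Q C_in − Q C − k V C.
dC/dt = (Q/V) C_in − (Q/V + k) C; effective rate a = Q/V + k = 0.028947 + 0.0753 = 0.10425 min⁻¹.
C_ss = Q C_in/(Q + kV) = 1.1052 g/L; C(t) = C_ss + (C₀ − C_ss) e^(−a t).
C(20.0) = 1.1052 + (-1.1052)·e^(−0.10425·20.0) = 1.1052 + (-1.1052)·0.12431 = 0.96778 g/L.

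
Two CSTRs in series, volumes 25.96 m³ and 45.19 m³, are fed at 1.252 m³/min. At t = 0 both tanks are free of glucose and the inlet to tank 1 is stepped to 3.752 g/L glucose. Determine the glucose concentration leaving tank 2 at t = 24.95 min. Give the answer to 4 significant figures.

0.8556 g/L

Species balance on tank i: dCᵢ/dt = (Cᵢ₋₁ − Cᵢ)/τᵢ with τᵢ = Vᵢ/Q.
τ₁ = 25.96/1.252 = 20.7348 min; τ₂ = 45.19/1.252 = 36.0942 min.
Tank 1: C₁ = C_in(1 − e^(−t/τ₁)). Tank 2 (τ₁ ≠ τ₂): C₂ = C_in[1 − (τ₁ e^(−t/τ₁) − τ₂ e^(−t/τ₂))/(τ₁ − τ₂)].
At t = 24.95: e^(−t/τ₁) = 0.300205, e^(−t/τ₂) = 0.500952.
C₂ = 3.752·[1 − (20.7348·0.300205 − 36.0942·0.500952)/(-15.3594)] = 3.752·0.228046 = 0.855628 g/L.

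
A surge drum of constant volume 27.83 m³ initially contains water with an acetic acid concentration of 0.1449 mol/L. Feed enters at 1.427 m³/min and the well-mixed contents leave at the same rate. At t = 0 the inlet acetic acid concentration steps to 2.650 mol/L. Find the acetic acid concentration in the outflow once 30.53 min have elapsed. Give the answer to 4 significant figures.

Mass balance on the solute (V constant): V dC/dt = Q(C_in − C).
Time constant τ = V/Q = 27.83/1.427 = 19.5025 min.
Integrating: C(t) = C_in + (C₀ − C_in) e^(−t/τ).
C(30.53) = 2.650 + (0.1449 − 2.650)·e^(−30.53/19.5025) = 2.650 + (-2.50510)·0.208995 = 2.12645 mol/L.

2.126 mol/L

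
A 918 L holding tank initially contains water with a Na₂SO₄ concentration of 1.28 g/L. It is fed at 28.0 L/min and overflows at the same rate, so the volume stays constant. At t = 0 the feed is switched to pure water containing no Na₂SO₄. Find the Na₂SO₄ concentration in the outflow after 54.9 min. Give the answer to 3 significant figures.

0.240 g/L

Accumulation = in − out for the solute gives V dC/dt = Q(C_in − C).
Rewrite as dC/dt + C/τ = C_in/τ, τ = V/Q = 32.786 min.
Integrating: C(t) = C_in + (C₀ − C_in) e^(−t/τ).
C(54.9) = 0 + (1.28 − 0)·e^(−54.9/32.786) = 0 + (1.2800)·0.18740 = 0.23987 g/L.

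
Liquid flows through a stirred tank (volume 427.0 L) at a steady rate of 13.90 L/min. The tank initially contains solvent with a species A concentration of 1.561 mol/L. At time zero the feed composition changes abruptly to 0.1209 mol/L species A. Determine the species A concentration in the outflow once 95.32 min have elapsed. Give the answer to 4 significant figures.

Species balance on the tank: V dC/dt = Q(C_in − C).
Rewrite as dC/dt + C/τ = C_in/τ, τ = V/Q = 30.7194 min.
Integrating: C(t) = C_in + (C₀ − C_in) e^(−t/τ).
C(95.32) = 0.1209 + (1.561 − 0.1209)·e^(−95.32/30.7194) = 0.1209 + (1.44010)·0.0449177 = 0.185586 mol/L.

0.1856 mol/L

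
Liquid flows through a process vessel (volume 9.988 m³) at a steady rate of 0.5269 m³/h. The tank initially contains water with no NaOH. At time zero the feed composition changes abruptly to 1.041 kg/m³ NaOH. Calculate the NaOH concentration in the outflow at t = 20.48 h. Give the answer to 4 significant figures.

0.6876 kg/m³

Species balance on the tank: V dC/dt = Q(C_in − C).
Time constant τ = V/Q = 9.988/0.5269 = 18.9562 h.
C approaches C_in exponentially: C(t) = C_in + (C₀ − C_in) e^(−t/τ).
C(20.48) = 1.041 + (0 − 1.041)·e^(−20.48/18.9562) = 1.041 + (-1.04100)·0.339464 = 0.687618 kg/m³.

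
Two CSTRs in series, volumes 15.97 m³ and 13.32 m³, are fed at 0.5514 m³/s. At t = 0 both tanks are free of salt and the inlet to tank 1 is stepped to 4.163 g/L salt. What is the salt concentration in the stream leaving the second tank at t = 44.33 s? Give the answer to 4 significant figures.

Time constants: τᵢ = Vᵢ/Q for each well-mixed tank.
τ₁ = 15.97/0.5514 = 28.9626 s; τ₂ = 13.32/0.5514 = 24.1567 s.
Tank 1: C₁ = C_in(1 − e^(−t/τ₁)). Tank 2 (τ₁ ≠ τ₂): C₂ = C_in[1 − (τ₁ e^(−t/τ₁) − τ₂ e^(−t/τ₂))/(τ₁ − τ₂)].
At t = 44.33: e^(−t/τ₁) = 0.216407, e^(−t/τ₂) = 0.159597.
C₂ = 4.163·[1 − (28.9626·0.216407 − 24.1567·0.159597)/(4.80595)] = 4.163·0.498041 = 2.07334 g/L.

2.073 g/L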